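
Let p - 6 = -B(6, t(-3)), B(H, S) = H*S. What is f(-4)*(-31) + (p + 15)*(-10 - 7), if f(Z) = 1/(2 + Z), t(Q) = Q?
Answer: -1295/2 ≈ -647.50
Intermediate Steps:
p = 24 (p = 6 - 6*(-3) = 6 - 1*(-18) = 6 + 18 = 24)
f(-4)*(-31) + (p + 15)*(-10 - 7) = -31/(2 - 4) + (24 + 15)*(-10 - 7) = -31/(-2) + 39*(-17) = -½*(-31) - 663 = 31/2 - 663 = -1295/2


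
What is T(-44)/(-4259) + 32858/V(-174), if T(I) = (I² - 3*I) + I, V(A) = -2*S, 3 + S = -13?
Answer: 69938727/68144 ≈ 1026.3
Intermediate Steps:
S = -16 (S = -3 - 13 = -16)
V(A) = 32 (V(A) = -2*(-16) = 32)
T(I) = I² - 2*I
T(-44)/(-4259) + 32858/V(-174) = -44*(-2 - 44)/(-4259) + 32858/32 = -44*(-46)*(-1/4259) + 32858*(1/32) = 2024*(-1/4259) + 16429/16 = -2024/4259 + 16429/16 = 69938727/68144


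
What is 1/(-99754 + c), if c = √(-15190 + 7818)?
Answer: -49877/4975433944 - I*√1843/4975433944 ≈ -1.0025e-5 - 8.6284e-9*I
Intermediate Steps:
c = 2*I*√1843 (c = √(-7372) = 2*I*√1843 ≈ 85.86*I)
1/(-99754 + c) = 1/(-99754 + 2*I*√1843)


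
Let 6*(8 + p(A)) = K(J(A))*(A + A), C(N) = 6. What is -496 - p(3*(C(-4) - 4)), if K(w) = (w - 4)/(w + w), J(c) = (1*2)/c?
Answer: -477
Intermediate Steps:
J(c) = 2/c
K(w) = (-4 + w)/(2*w) (K(w) = (-4 + w)/((2*w)) = (-4 + w)*(1/(2*w)) = (-4 + w)/(2*w))
p(A) = -8 + A**2*(-4 + 2/A)/12 (p(A) = -8 + (((-4 + 2/A)/(2*((2/A))))*(A + A))/6 = -8 + (((A/2)*(-4 + 2/A)/2)*(2*A))/6 = -8 + ((A*(-4 + 2/A)/4)*(2*A))/6 = -8 + (A**2*(-4 + 2/A)/2)/6 = -8 + A**2*(-4 + 2/A)/12)
-496 - p(3*(C(-4) - 4)) = -496 - (-8 - 9*(6 - 4)**2/3 + (3*(6 - 4))/6) = -496 - (-8 - (3*2)**2/3 + (3*2)/6) = -496 - (-8 - 1/3*6**2 + (1/6)*6) = -496 - (-8 - 1/3*36 + 1) = -496 - (-8 - 12 + 1) = -496 - 1*(-19) = -496 + 19 = -477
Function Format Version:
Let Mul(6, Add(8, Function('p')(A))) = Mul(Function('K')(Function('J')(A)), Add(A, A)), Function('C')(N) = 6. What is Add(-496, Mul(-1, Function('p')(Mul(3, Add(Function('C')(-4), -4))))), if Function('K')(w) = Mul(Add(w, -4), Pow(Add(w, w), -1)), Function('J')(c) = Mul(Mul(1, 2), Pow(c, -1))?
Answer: -477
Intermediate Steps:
Function('J')(c) = Mul(2, Pow(c, -1))
Function('K')(w) = Mul(Rational(1, 2), Pow(w, -1), Add(-4, w)) (Function('K')(w) = Mul(Add(-4, w), Pow(Mul(2, w), -1)) = Mul(Add(-4, w), Mul(Rational(1, 2), Pow(w, -1))) = Mul(Rational(1, 2), Pow(w, -1), Add(-4, w)))
Function('p')(A) = Add(-8, Mul(Rational(1, 12), Pow(A, 2), Add(-4, Mul(2, Pow(A, -1))))) (Function('p')(A) = Add(-8, Mul(Rational(1, 6), Mul(Mul(Rational(1, 2), Pow(Mul(2, Pow(A, -1)), -1), Add(-4, Mul(2, Pow(A, -1)))), Add(A, A)))) = Add(-8, Mul(Rational(1, 6), Mul(Mul(Rational(1, 2), Mul(Rational(1, 2), A), Add(-4, Mul(2, Pow(A, -1)))), Mul(2, A)))) = Add(-8, Mul(Rational(1, 6), Mul(Mul(Rational(1, 4), A, Add(-4, Mul(2, Pow(A, -1)))), Mul(2, A)))) = Add(-8, Mul(Rational(1, 6), Mul(Rational(1, 2), Pow(A, 2), Add(-4, Mul(2, Pow(A, -1)))))) = Add(-8, Mul(Rational(1, 12), Pow(A, 2), Add(-4, Mul(2, Pow(A, -1))))))
Add(-496, Mul(-1, Function('p')(Mul(3, Add(Function('C')(-4), -4))))) = Add(-496, Mul(-1, Add(-8, Mul(Rational(-1, 3), Pow(Mul(3, Add(6, -4)), 2)), Mul(Rational(1, 6), Mul(3, Add(6, -4)))))) = Add(-496, Mul(-1, Add(-8, Mul(Rational(-1, 3), Pow(Mul(3, 2), 2)), Mul(Rational(1, 6), Mul(3, 2))))) = Add(-496, Mul(-1, Add(-8, Mul(Rational(-1, 3), Pow(6, 2)), Mul(Rational(1, 6), 6)))) = Add(-496, Mul(-1, Add(-8, Mul(Rational(-1, 3), 36), 1))) = Add(-496, Mul(-1, Add(-8, -12, 1))) = Add(-496, Mul(-1, -19)) = Add(-496, 19) = -477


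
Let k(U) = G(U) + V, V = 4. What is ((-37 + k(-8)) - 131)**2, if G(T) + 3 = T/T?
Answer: 27556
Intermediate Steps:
G(T) = -2 (G(T) = -3 + T/T = -3 + 1 = -2)
k(U) = 2 (k(U) = -2 + 4 = 2)
((-37 + k(-8)) - 131)**2 = ((-37 + 2) - 131)**2 = (-35 - 131)**2 = (-166)**2 = 27556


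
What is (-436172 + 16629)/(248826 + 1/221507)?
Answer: -92931711301/55116700783 ≈ -1.6861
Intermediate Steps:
(-436172 + 16629)/(248826 + 1/221507) = -419543/(248826 + 1/221507) = -419543/55116700783/221507 = -419543*221507/55116700783 = -92931711301/55116700783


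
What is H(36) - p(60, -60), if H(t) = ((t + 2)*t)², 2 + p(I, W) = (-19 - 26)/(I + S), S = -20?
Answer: 14971417/8 ≈ 1.8714e+6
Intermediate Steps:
p(I, W) = -2 - 45/(-20 + I) (p(I, W) = -2 + (-19 - 26)/(I - 20) = -2 - 45/(-20 + I))
H(t) = t²*(2 + t)² (H(t) = ((2 + t)*t)² = (t*(2 + t))² = t²*(2 + t)²)
H(36) - p(60, -60) = 36²*(2 + 36)² - (-5 - 2*60)/(-20 + 60) = 1296*38² - (-5 - 120)/40 = 1296*1444 - (-125)/40 = 1871424 - 1*(-25/8) = 1871424 + 25/8 = 14971417/8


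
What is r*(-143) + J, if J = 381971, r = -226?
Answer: 414289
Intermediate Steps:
r*(-143) + J = -226*(-143) + 381971 = 32318 + 381971 = 414289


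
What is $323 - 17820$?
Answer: $-17497$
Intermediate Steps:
$323 - 17820 = -17497$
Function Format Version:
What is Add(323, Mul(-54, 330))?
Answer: -17497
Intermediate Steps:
Add(323, Mul(-54, 330)) = Add(323, -17820) = -17497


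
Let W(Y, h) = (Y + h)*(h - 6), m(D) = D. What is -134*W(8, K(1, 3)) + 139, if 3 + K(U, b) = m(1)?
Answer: 6571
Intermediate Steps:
K(U, b) = -2 (K(U, b) = -3 + 1 = -2)
W(Y, h) = (-6 + h)*(Y + h) (W(Y, h) = (Y + h)*(-6 + h) = (-6 + h)*(Y + h))
-134*W(8, K(1, 3)) + 139 = -134*((-2)**2 - 6*8 - 6*(-2) + 8*(-2)) + 139 = -134*(4 - 48 + 12 - 16) + 139 = -134*(-48) + 139 = 6432 + 139 = 6571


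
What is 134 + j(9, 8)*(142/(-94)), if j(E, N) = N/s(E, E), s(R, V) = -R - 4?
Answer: 82442/611 ≈ 134.93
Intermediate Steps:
s(R, V) = -4 - R
j(E, N) = N/(-4 - E)
134 + j(9, 8)*(142/(-94)) = 134 + (-1*8/(4 + 9))*(142/(-94)) = 134 + (-1*8/13)*(142*(-1/94)) = 134 - 1*8*1/13*(-71/47) = 134 - 8/13*(-71/47) = 134 + 568/611 = 82442/611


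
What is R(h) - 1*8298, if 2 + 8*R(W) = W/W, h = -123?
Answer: -66385/8 ≈ -8298.1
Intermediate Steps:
R(W) = -⅛ (R(W) = -¼ + (W/W)/8 = -¼ + (⅛)*1 = -¼ + ⅛ = -⅛)
R(h) - 1*8298 = -⅛ - 1*8298 = -⅛ - 8298 = -66385/8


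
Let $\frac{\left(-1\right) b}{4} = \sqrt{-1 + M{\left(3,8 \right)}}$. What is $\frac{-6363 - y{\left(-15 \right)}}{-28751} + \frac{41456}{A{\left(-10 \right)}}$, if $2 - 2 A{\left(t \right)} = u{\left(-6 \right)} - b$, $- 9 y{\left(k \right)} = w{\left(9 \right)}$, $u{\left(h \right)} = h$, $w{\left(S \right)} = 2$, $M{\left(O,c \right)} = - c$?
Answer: $\frac{10727857549}{3363867} + \frac{62184 i}{13} \approx 3189.1 + 4783.4 i$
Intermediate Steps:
$y{\left(k \right)} = - \frac{2}{9}$ ($y{\left(k \right)} = \left(- \frac{1}{9}\right) 2 = - \frac{2}{9}$)
$b = - 12 i$ ($b = - 4 \sqrt{-1 - 8} = - 4 \sqrt{-9} = - 4 \cdot 3 i = - 12 i \approx - 12.0 i$)
$A{\left(t \right)} = 4 - 6 i$ ($A{\left(t \right)} = 1 - \frac{-6 - - 12 i}{2} = 1 - \frac{-6 + 12 i}{2} = 1 + \left(3 - 6 i\right) = 4 - 6 i$)
$\frac{-6363 - y{\left(-15 \right)}}{-28751} + \frac{41456}{A{\left(-10 \right)}} = \frac{-6363 - - \frac{2}{9}}{-28751} + \frac{41456}{4 - 6 i} = \left(-6363 + \frac{2}{9}\right) \left(- \frac{1}{28751}\right) + 41456 \frac{4 + 6 i}{52} = \left(- \frac{57265}{9}\right) \left(- \frac{1}{28751}\right) + \frac{10364 \left(4 + 6 i\right)}{13} = \frac{57265}{258759} + \frac{10364 \left(4 + 6 i\right)}{13}$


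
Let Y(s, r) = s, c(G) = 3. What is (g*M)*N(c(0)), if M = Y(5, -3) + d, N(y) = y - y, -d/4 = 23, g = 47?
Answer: 0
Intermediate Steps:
d = -92 (d = -4*23 = -92)
N(y) = 0
M = -87 (M = 5 - 92 = -87)
(g*M)*N(c(0)) = (47*(-87))*0 = -4089*0 = 0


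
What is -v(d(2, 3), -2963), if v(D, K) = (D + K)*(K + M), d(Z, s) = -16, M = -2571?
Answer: -16485786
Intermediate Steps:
v(D, K) = (-2571 + K)*(D + K) (v(D, K) = (D + K)*(K - 2571) = (D + K)*(-2571 + K) = (-2571 + K)*(D + K))
-v(d(2, 3), -2963) = -((-2963)² - 2571*(-16) - 2571*(-2963) - 16*(-2963)) = -(8779369 + 41136 + 7617873 + 47408) = -1*16485786 = -16485786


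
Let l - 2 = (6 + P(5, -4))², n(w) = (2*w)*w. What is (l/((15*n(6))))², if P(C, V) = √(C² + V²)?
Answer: 2429/233280 + 79*√41/48600 ≈ 0.020821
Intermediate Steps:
n(w) = 2*w²
l = 2 + (6 + √41)² (l = 2 + (6 + √(5² + (-4)²))² = 2 + (6 + √(25 + 16))² = 2 + (6 + √41)² ≈ 155.84)
(l/((15*n(6))))² = ((79 + 12*√41)/((15*(2*6²))))² = ((79 + 12*√41)/((15*(2*36))))² = ((79 + 12*√41)/((15*72)))² = ((79 + 12*√41)/1080)² = ((79 + 12*√41)*(1/1080))² = (79/1080 + √41/90)²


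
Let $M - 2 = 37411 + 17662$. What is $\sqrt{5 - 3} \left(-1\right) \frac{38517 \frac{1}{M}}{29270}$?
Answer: $- \frac{38517 \sqrt{2}}{1612045250} \approx -3.379 \cdot 10^{-5}$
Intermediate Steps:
$M = 55075$ ($M = 2 + \left(37411 + 17662\right) = 2 + 55073 = 55075$)
$\sqrt{5 - 3} \left(-1\right) \frac{38517 \frac{1}{M}}{29270} = \sqrt{5 - 3} \left(-1\right) \frac{38517 \cdot \frac{1}{55075}}{29270} = \sqrt{2} \left(-1\right) 38517 \cdot \frac{1}{55075} \cdot \frac{1}{29270} = - \sqrt{2} \cdot \frac{38517}{55075} \cdot \frac{1}{29270} = - \sqrt{2} \cdot \frac{38517}{1612045250} = - \frac{38517 \sqrt{2}}{1612045250}$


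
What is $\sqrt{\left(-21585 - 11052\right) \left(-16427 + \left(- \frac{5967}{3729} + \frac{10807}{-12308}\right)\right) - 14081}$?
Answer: $\frac{\sqrt{259295194495989597643}}{695402} \approx 23156.0$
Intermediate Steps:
$\sqrt{\left(-21585 - 11052\right) \left(-16427 + \left(- \frac{5967}{3729} + \frac{10807}{-12308}\right)\right) - 14081} = \sqrt{- 32637 \left(-16427 + \left(\left(-5967\right) \frac{1}{3729} + 10807 \left(- \frac{1}{12308}\right)\right)\right) - 14081} = \sqrt{- 32637 \left(-16427 - \frac{37913713}{15298844}\right) - 14081} = \sqrt{\left(-32637\right) \left(- \frac{251352024101}{15298844}\right) - 14081} = \sqrt{\frac{745761455507667}{1390804} - 14081} = \sqrt{\frac{745741871596543}{1390804}} = \frac{\sqrt{259295194495989597643}}{695402}$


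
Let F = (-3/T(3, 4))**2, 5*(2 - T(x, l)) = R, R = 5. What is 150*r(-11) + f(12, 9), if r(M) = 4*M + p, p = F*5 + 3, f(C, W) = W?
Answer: 609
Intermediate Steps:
T(x, l) = 1 (T(x, l) = 2 - 1/5*5 = 2 - 1 = 1)
F = 9 (F = (-3/1)**2 = (-3*1)**2 = (-3)**2 = 9)
p = 48 (p = 9*5 + 3 = 45 + 3 = 48)
r(M) = 48 + 4*M (r(M) = 4*M + 48 = 48 + 4*M)
150*r(-11) + f(12, 9) = 150*(48 + 4*(-11)) + 9 = 150*(48 - 44) + 9 = 150*4 + 9 = 600 + 9 = 609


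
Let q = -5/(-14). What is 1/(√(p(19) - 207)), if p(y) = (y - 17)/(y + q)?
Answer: -I*√15194699/56069 ≈ -0.069522*I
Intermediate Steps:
q = 5/14 (q = -5*(-1/14) = 5/14 ≈ 0.35714)
p(y) = (-17 + y)/(5/14 + y) (p(y) = (y - 17)/(y + 5/14) = (-17 + y)/(5/14 + y))
1/(√(p(19) - 207)) = 1/(√(14*(-17 + 19)/(5 + 14*19) - 207)) = 1/(√(14*2/(5 + 266) - 207)) = 1/(√(14*2/271 - 207)) = 1/(√(14*(1/271)*2 - 207)) = 1/(√(28/271 - 207)) = 1/(√(-56069/271)) = 1/(I*√15194699/271) = -I*√15194699/56069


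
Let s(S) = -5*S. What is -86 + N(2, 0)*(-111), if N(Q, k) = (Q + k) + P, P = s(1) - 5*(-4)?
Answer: -1973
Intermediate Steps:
P = 15 (P = -5*1 - 5*(-4) = -5 - 1*(-20) = -5 + 20 = 15)
N(Q, k) = 15 + Q + k (N(Q, k) = (Q + k) + 15 = 15 + Q + k)
-86 + N(2, 0)*(-111) = -86 + (15 + 2 + 0)*(-111) = -86 + 17*(-111) = -86 - 1887 = -1973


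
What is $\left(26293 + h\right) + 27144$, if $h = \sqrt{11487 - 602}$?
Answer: $53437 + \sqrt{10885} \approx 53541.0$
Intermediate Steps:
$h = \sqrt{10885} \approx 104.33$
$\left(26293 + h\right) + 27144 = \left(26293 + \sqrt{10885}\right) + 27144 = 53437 + \sqrt{10885}$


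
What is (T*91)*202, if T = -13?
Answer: -238966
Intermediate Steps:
(T*91)*202 = -13*91*202 = -1183*202 = -238966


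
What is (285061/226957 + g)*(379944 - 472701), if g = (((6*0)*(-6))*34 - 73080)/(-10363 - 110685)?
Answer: -592393525322802/3434086367 ≈ -1.7250e+5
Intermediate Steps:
g = 9135/15131 (g = ((0*(-6))*34 - 73080)/(-121048) = (0*34 - 73080)*(-1/121048) = (0 - 73080)*(-1/121048) = -73080*(-1/121048) = 9135/15131 ≈ 0.60373)
(285061/226957 + g)*(379944 - 472701) = (285061/226957 + 9135/15131)*(379944 - 472701) = (285061*(1/226957) + 9135/15131)*(-92757) = (285061/226957 + 9135/15131)*(-92757) = (6386510186/3434086367)*(-92757) = -592393525322802/3434086367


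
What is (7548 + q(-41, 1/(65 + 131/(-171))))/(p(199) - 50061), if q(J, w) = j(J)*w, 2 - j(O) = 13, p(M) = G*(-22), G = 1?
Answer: -82905351/550111672 ≈ -0.15071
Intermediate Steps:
p(M) = -22 (p(M) = 1*(-22) = -22)
j(O) = -11 (j(O) = 2 - 1*13 = 2 - 13 = -11)
q(J, w) = -11*w
(7548 + q(-41, 1/(65 + 131/(-171))))/(p(199) - 50061) = (7548 - 11/(65 + 131/(-171)))/(-22 - 50061) = (7548 - 11/(65 + 131*(-1/171)))/(-50083) = (7548 - 11/(65 - 131/171))*(-1/50083) = (7548 - 11/10984/171)*(-1/50083) = (7548 - 11*171/10984)*(-1/50083) = (7548 - 1881/10984)*(-1/50083) = (82905351/10984)*(-1/50083) = -82905351/550111672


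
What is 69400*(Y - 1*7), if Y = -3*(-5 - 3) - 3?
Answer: 971600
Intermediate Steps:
Y = 21 (Y = -3*(-8) - 3 = 24 - 3 = 21)
69400*(Y - 1*7) = 69400*(21 - 1*7) = 69400*(21 - 7) = 69400*14 = 971600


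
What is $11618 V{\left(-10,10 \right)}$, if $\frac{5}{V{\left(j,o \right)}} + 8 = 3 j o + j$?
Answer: $- \frac{29045}{159} \approx -182.67$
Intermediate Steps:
$V{\left(j,o \right)} = \frac{5}{-8 + j + 3 j o}$ ($V{\left(j,o \right)} = \frac{5}{-8 + \left(3 j o + j\right)} = \frac{5}{-8 + \left(j + 3 j o\right)} = \frac{5}{-8 + j + 3 j o}$)
$11618 V{\left(-10,10 \right)} = 11618 \frac{5}{-8 - 10 + 3 \left(-10\right) 10} = 11618 \frac{5}{-8 - 10 - 300} = 11618 \frac{5}{-318} = 11618 \cdot 5 \left(- \frac{1}{318}\right) = 11618 \left(- \frac{5}{318}\right) = - \frac{29045}{159}$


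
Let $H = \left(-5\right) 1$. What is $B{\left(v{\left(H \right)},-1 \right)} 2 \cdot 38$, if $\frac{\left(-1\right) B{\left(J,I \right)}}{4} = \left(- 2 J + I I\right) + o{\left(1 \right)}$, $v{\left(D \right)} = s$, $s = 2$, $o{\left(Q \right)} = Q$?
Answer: $608$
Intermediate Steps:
$H = -5$
$v{\left(D \right)} = 2$
$B{\left(J,I \right)} = -4 - 4 I^{2} + 8 J$ ($B{\left(J,I \right)} = - 4 \left(\left(- 2 J + I I\right) + 1\right) = - 4 \left(\left(- 2 J + I^{2}\right) + 1\right) = - 4 \left(\left(I^{2} - 2 J\right) + 1\right) = - 4 \left(1 + I^{2} - 2 J\right) = -4 - 4 I^{2} + 8 J$)
$B{\left(v{\left(H \right)},-1 \right)} 2 \cdot 38 = \left(-4 - 4 \left(-1\right)^{2} + 8 \cdot 2\right) 2 \cdot 38 = \left(-4 - 4 + 16\right) 2 \cdot 38 = 8 \cdot 2 \cdot 38 = 16 \cdot 38 = 608$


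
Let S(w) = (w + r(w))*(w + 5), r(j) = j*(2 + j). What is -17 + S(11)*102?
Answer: 251311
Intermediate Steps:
S(w) = (5 + w)*(w + w*(2 + w)) (S(w) = (w + w*(2 + w))*(w + 5) = (w + w*(2 + w))*(5 + w) = (5 + w)*(w + w*(2 + w)))
-17 + S(11)*102 = -17 + (11*(15 + 11² + 8*11))*102 = -17 + (11*(15 + 121 + 88))*102 = -17 + (11*224)*102 = -17 + 2464*102 = -17 + 251328 = 251311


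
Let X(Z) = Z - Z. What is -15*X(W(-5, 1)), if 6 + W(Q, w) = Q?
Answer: 0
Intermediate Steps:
W(Q, w) = -6 + Q
X(Z) = 0
-15*X(W(-5, 1)) = -15*0 = 0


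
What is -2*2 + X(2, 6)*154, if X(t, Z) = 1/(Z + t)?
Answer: 61/4 ≈ 15.250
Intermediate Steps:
-2*2 + X(2, 6)*154 = -2*2 + 154/(6 + 2) = -4 + 154/8 = -4 + (1/8)*154 = -4 + 77/4 = 61/4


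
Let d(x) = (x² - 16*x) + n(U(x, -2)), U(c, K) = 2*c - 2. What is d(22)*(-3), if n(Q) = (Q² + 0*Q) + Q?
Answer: -5814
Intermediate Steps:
U(c, K) = -2 + 2*c
n(Q) = Q + Q² (n(Q) = (Q² + 0) + Q = Q² + Q = Q + Q²)
d(x) = x² - 16*x + (-1 + 2*x)*(-2 + 2*x) (d(x) = (x² - 16*x) + (-2 + 2*x)*(1 + (-2 + 2*x)) = (x² - 16*x) + (-2 + 2*x)*(-1 + 2*x) = (x² - 16*x) + (-1 + 2*x)*(-2 + 2*x) = x² - 16*x + (-1 + 2*x)*(-2 + 2*x))
d(22)*(-3) = (2 - 22*22 + 5*22²)*(-3) = (2 - 484 + 5*484)*(-3) = (2 - 484 + 2420)*(-3) = 1938*(-3) = -5814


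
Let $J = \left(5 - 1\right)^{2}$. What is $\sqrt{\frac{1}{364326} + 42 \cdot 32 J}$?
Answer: $\frac{\sqrt{2854299771035430}}{364326} \approx 146.64$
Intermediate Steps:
$J = 16$ ($J = 4^{2} = 16$)
$\sqrt{\frac{1}{364326} + 42 \cdot 32 J} = \sqrt{\frac{1}{364326} + 42 \cdot 32 \cdot 16} = \sqrt{\frac{1}{364326} + 1344 \cdot 16} = \sqrt{\frac{1}{364326} + 21504} = \sqrt{\frac{7834466305}{364326}} = \frac{\sqrt{2854299771035430}}{364326}$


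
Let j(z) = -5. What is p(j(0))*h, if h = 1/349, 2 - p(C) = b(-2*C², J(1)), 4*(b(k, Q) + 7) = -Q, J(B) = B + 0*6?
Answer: 37/1396 ≈ 0.026504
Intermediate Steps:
J(B) = B (J(B) = B + 0 = B)
b(k, Q) = -7 - Q/4 (b(k, Q) = -7 + (-Q)/4 = -7 - Q/4)
p(C) = 37/4 (p(C) = 2 - (-7 - ¼*1) = 2 - (-7 - ¼) = 2 - 1*(-29/4) = 2 + 29/4 = 37/4)
h = 1/349 ≈ 0.0028653
p(j(0))*h = (37/4)*(1/349) = 37/1396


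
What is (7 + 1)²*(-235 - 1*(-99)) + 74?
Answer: -8630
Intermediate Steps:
(7 + 1)²*(-235 - 1*(-99)) + 74 = 8²*(-235 + 99) + 74 = 64*(-136) + 74 = -8704 + 74 = -8630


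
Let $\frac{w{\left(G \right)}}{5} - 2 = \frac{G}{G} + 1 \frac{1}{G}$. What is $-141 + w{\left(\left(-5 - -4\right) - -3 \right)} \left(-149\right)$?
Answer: $- \frac{5497}{2} \approx -2748.5$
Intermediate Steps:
$w{\left(G \right)} = 15 + \frac{5}{G}$ ($w{\left(G \right)} = 10 + 5 \left(\frac{G}{G} + 1 \frac{1}{G}\right) = 10 + 5 \left(1 + \frac{1}{G}\right) = 10 + \left(5 + \frac{5}{G}\right) = 15 + \frac{5}{G}$)
$-141 + w{\left(\left(-5 - -4\right) - -3 \right)} \left(-149\right) = -141 + \left(15 + \frac{5}{\left(-5 - -4\right) - -3}\right) \left(-149\right) = -141 + \left(15 + \frac{5}{\left(-5 + 4\right) + 3}\right) \left(-149\right) = -141 + \left(15 + \frac{5}{-1 + 3}\right) \left(-149\right) = -141 + \left(15 + \frac{5}{2}\right) \left(-149\right) = -141 + \frac{35}{2} \left(-149\right) = -141 - \frac{5215}{2} = - \frac{5497}{2}$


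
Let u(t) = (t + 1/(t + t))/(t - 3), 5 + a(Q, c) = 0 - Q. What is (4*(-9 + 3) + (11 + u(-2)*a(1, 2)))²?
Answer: 24649/100 ≈ 246.49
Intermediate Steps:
a(Q, c) = -5 - Q (a(Q, c) = -5 + (0 - Q) = -5 - Q)
u(t) = (t + 1/(2*t))/(-3 + t)
(4*(-9 + 3) + (11 + u(-2)*a(1, 2)))² = (4*(-9 + 3) + (11 + ((½ + (-2)²)/((-2)*(-3 - 2)))*(-5 - 1*1)))² = (4*(-6) + (11 + (-½*(½ + 4)/(-5))*(-5 - 1)))² = (-24 + (11 - ½*(-⅕)*9/2*(-6)))² = (-24 + (11 + (9/20)*(-6)))² = (-24 + (11 - 27/10))² = (-24 + 83/10)² = (-157/10)² = 24649/100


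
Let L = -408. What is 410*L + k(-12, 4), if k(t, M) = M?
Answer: -167276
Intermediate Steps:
410*L + k(-12, 4) = 410*(-408) + 4 = -167280 + 4 = -167276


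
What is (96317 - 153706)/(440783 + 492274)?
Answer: -57389/933057 ≈ -0.061506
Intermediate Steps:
(96317 - 153706)/(440783 + 492274) = -57389/933057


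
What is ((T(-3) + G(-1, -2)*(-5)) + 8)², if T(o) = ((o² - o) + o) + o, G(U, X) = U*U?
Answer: 81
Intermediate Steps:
G(U, X) = U²
T(o) = o + o² (T(o) = o² + o = o + o²)
((T(-3) + G(-1, -2)*(-5)) + 8)² = ((-3*(1 - 3) + (-1)²*(-5)) + 8)² = ((-3*(-2) + 1*(-5)) + 8)² = ((6 - 5) + 8)² = (1 + 8)² = 9² = 81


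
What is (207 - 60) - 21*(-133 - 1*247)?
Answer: 8127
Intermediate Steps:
(207 - 60) - 21*(-133 - 1*247) = 147 - 21*(-133 - 247) = 147 - 21*(-380) = 147 + 7980 = 8127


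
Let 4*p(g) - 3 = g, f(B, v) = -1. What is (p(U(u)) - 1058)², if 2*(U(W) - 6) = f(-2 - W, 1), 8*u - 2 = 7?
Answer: 71351809/64 ≈ 1.1149e+6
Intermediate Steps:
u = 9/8 (u = ¼ + (⅛)*7 = ¼ + 7/8 = 9/8 ≈ 1.1250)
U(W) = 11/2 (U(W) = 6 + (½)*(-1) = 6 - ½ = 11/2)
p(g) = ¾ + g/4
(p(U(u)) - 1058)² = ((¾ + (¼)*(11/2)) - 1058)² = ((¾ + 11/8) - 1058)² = (17/8 - 1058)² = (-8447/8)² = 71351809/64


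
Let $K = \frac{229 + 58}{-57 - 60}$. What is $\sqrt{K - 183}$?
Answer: $\frac{i \sqrt{282074}}{39} \approx 13.618 i$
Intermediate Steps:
$K = - \frac{287}{117}$ ($K = \frac{287}{-117} = 287 \left(- \frac{1}{117}\right) = - \frac{287}{117} \approx -2.453$)
$\sqrt{K - 183} = \sqrt{- \frac{287}{117} - 183} = \sqrt{- \frac{21698}{117}} = \frac{i \sqrt{282074}}{39}$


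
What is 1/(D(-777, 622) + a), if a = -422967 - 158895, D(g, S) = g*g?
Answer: 1/21867 ≈ 4.5731e-5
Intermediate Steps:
D(g, S) = g²
a = -581862
1/(D(-777, 622) + a) = 1/((-777)² - 581862) = 1/(603729 - 581862) = 1/21867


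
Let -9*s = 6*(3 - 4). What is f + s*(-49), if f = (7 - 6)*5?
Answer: -83/3 ≈ -27.667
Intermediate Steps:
s = ⅔ (s = -2*(3 - 4)/3 = -2*(-1)/3 = -⅑*(-6) = ⅔ ≈ 0.66667)
f = 5 (f = 1*5 = 5)
f + s*(-49) = 5 + (⅔)*(-49) = 5 - 98/3 = -83/3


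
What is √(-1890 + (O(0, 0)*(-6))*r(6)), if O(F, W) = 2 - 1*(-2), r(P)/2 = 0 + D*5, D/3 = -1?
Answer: 3*I*√130 ≈ 34.205*I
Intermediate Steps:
D = -3 (D = 3*(-1) = -3)
r(P) = -30 (r(P) = 2*(0 - 3*5) = 2*(0 - 15) = 2*(-15) = -30)
O(F, W) = 4 (O(F, W) = 2 + 2 = 4)
√(-1890 + (O(0, 0)*(-6))*r(6)) = √(-1890 + (4*(-6))*(-30)) = √(-1890 - 24*(-30)) = √(-1890 + 720) = √(-1170) = 3*I*√130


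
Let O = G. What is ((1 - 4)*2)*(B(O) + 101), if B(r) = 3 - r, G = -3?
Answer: -642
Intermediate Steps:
O = -3
((1 - 4)*2)*(B(O) + 101) = ((1 - 4)*2)*((3 - 1*(-3)) + 101) = (-3*2)*((3 + 3) + 101) = -6*(6 + 101) = -6*107 = -642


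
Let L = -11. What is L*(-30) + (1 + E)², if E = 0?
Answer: 331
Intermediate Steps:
L*(-30) + (1 + E)² = -11*(-30) + (1 + 0)² = 330 + 1² = 330 + 1 = 331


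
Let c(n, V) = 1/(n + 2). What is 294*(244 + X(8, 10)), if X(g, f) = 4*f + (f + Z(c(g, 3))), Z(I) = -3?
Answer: 85554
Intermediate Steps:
c(n, V) = 1/(2 + n)
X(g, f) = -3 + 5*f (X(g, f) = 4*f + (f - 3) = 4*f + (-3 + f) = -3 + 5*f)
294*(244 + X(8, 10)) = 294*(244 + (-3 + 5*10)) = 294*(244 + (-3 + 50)) = 294*(244 + 47) = 294*291 = 85554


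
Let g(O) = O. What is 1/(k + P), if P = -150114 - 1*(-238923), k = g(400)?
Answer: 1/89209 ≈ 1.1210e-5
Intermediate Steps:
k = 400
P = 88809 (P = -150114 + 238923 = 88809)
1/(k + P) = 1/(400 + 88809) = 1/89209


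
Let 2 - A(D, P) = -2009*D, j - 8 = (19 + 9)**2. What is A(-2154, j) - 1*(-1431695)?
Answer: -2895689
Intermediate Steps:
j = 792 (j = 8 + (19 + 9)**2 = 8 + 28**2 = 8 + 784 = 792)
A(D, P) = 2 + 2009*D (A(D, P) = 2 - (-2009)*D = 2 + 2009*D)
A(-2154, j) - 1*(-1431695) = (2 + 2009*(-2154)) - 1*(-1431695) = (2 - 4327386) + 1431695 = -4327384 + 1431695 = -2895689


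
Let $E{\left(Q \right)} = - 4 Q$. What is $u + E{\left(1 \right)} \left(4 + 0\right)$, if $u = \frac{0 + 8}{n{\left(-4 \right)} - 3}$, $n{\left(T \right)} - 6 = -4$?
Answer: $-24$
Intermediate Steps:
$n{\left(T \right)} = 2$ ($n{\left(T \right)} = 6 - 4 = 2$)
$u = -8$ ($u = \frac{0 + 8}{2 - 3} = \frac{8}{-1} = 8 \left(-1\right) = -8$)
$u + E{\left(1 \right)} \left(4 + 0\right) = -8 + \left(-4\right) 1 \left(4 + 0\right) = -8 - 16 = -24$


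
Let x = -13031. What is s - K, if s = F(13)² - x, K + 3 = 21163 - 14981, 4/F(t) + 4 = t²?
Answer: 186545716/27225 ≈ 6852.0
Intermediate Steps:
F(t) = 4/(-4 + t²)
K = 6179 (K = -3 + (21163 - 14981) = -3 + 6182 = 6179)
s = 354768991/27225 (s = (4/(-4 + 13²))² - 1*(-13031) = (4/(-4 + 169))² + 13031 = (4/165)² + 13031 = 16/27225 + 13031 = 354768991/27225 ≈ 13031.)
s - K = 354768991/27225 - 1*6179 = 354768991/27225 - 6179 = 186545716/27225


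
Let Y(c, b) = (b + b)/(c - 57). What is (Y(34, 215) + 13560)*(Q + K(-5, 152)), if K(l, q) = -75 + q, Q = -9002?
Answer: -2779691250/23 ≈ -1.2086e+8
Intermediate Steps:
Y(c, b) = 2*b/(-57 + c) (Y(c, b) = (2*b)/(-57 + c) = 2*b/(-57 + c))
(Y(34, 215) + 13560)*(Q + K(-5, 152)) = (2*215/(-57 + 34) + 13560)*(-9002 + (-75 + 152)) = (2*215/(-23) + 13560)*(-9002 + 77) = (2*215*(-1/23) + 13560)*(-8925) = (-430/23 + 13560)*(-8925) = (311450/23)*(-8925) = -2779691250/23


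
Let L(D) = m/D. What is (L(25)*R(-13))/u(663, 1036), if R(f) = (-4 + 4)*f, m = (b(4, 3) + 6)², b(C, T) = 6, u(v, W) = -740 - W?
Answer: 0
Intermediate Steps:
m = 144 (m = (6 + 6)² = 12² = 144)
R(f) = 0 (R(f) = 0*f = 0)
L(D) = 144/D
(L(25)*R(-13))/u(663, 1036) = ((144/25)*0)/(-740 - 1*1036) = ((144*(1/25))*0)/(-740 - 1036) = ((144/25)*0)/(-1776) = 0*(-1/1776) = 0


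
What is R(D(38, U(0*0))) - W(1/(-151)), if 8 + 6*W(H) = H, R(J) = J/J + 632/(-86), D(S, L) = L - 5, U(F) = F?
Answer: -65117/12986 ≈ -5.0144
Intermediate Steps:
D(S, L) = -5 + L
R(J) = -273/43 (R(J) = 1 + 632*(-1/86) = 1 - 316/43 = -273/43)
W(H) = -4/3 + H/6
R(D(38, U(0*0))) - W(1/(-151)) = -273/43 - (-4/3 + (1/6)/(-151)) = -273/43 - (-4/3 + (1/6)*(-1/151)) = -273/43 - (-4/3 - 1/906) = -273/43 - 1*(-403/302) = -273/43 + 403/302 = -65117/12986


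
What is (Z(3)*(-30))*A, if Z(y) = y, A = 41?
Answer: -3690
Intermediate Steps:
(Z(3)*(-30))*A = (3*(-30))*41 = -90*41 = -3690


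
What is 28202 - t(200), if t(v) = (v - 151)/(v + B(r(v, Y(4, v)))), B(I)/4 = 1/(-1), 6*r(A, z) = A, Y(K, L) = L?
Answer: 112807/4 ≈ 28202.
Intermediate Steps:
r(A, z) = A/6
B(I) = -4 (B(I) = 4*(1/(-1)) = 4*(1*(-1)) = 4*(-1) = -4)
t(v) = (-151 + v)/(-4 + v) (t(v) = (v - 151)/(v - 4) = (-151 + v)/(-4 + v))
28202 - t(200) = 28202 - (-151 + 200)/(-4 + 200) = 28202 - 49/196 = 28202 - 1*¼ = 28202 - ¼ = 112807/4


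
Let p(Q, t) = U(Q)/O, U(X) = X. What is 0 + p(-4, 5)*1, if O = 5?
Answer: -⅘ ≈ -0.80000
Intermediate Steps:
p(Q, t) = Q/5
0 + p(-4, 5)*1 = 0 + ((⅕)*(-4))*1 = 0 - ⅘*1 = 0 - ⅘ = -⅘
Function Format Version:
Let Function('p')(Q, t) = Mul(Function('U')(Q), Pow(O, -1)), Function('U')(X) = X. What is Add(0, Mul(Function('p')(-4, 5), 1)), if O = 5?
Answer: Rational(-4, 5) ≈ -0.80000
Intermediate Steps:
Function('p')(Q, t) = Mul(Rational(1, 5), Q) (Function('p')(Q, t) = Mul(Q, Pow(5, -1)) = Mul(Q, Rational(1, 5)) = Mul(Rational(1, 5), Q))
Add(0, Mul(Function('p')(-4, 5), 1)) = Add(0, Mul(Mul(Rational(1, 5), -4), 1)) = Add(0, Mul(Rational(-4, 5), 1)) = Add(0, Rational(-4, 5)) = Rational(-4, 5)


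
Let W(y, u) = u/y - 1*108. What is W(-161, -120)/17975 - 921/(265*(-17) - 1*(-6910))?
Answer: -541376103/1392001975 ≈ -0.38892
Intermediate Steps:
W(y, u) = -108 + u/y (W(y, u) = u/y - 108 = -108 + u/y)
W(-161, -120)/17975 - 921/(265*(-17) - 1*(-6910)) = (-108 - 120/(-161))/17975 - 921/(265*(-17) - 1*(-6910)) = (-108 - 120*(-1/161))*(1/17975) - 921/(-4505 + 6910) = (-108 + 120/161)*(1/17975) - 921/2405 = -17268/161*1/17975 - 921*1/2405 = -17268/2893975 - 921/2405 = -541376103/1392001975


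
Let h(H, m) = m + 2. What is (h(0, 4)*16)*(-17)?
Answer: -1632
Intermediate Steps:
h(H, m) = 2 + m
(h(0, 4)*16)*(-17) = ((2 + 4)*16)*(-17) = (6*16)*(-17) = 96*(-17) = -1632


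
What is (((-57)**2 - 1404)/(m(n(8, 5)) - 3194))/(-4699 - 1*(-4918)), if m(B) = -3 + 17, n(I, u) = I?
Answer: -41/15476 ≈ -0.0026493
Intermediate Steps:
m(B) = 14
(((-57)**2 - 1404)/(m(n(8, 5)) - 3194))/(-4699 - 1*(-4918)) = (((-57)**2 - 1404)/(14 - 3194))/(-4699 - 1*(-4918)) = ((3249 - 1404)/(-3180))/(-4699 + 4918) = (1845*(-1/3180))/219 = -123/212*1/219 = -41/15476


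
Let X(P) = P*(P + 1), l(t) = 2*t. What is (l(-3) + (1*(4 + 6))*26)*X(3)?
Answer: 3048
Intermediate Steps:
X(P) = P*(1 + P)
(l(-3) + (1*(4 + 6))*26)*X(3) = (2*(-3) + (1*(4 + 6))*26)*(3*(1 + 3)) = (-6 + (1*10)*26)*(3*4) = (-6 + 10*26)*12 = (-6 + 260)*12 = 254*12 = 3048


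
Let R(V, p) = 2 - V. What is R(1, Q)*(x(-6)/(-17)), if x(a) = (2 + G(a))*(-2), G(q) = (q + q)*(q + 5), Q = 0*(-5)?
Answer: 28/17 ≈ 1.6471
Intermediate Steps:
Q = 0
G(q) = 2*q*(5 + q) (G(q) = (2*q)*(5 + q) = 2*q*(5 + q))
x(a) = -4 - 4*a*(5 + a) (x(a) = (2 + 2*a*(5 + a))*(-2) = -4 - 4*a*(5 + a))
R(1, Q)*(x(-6)/(-17)) = (2 - 1*1)*((-4 - 4*(-6)*(5 - 6))/(-17)) = (2 - 1)*((-4 - 4*(-6)*(-1))*(-1/17)) = 1*((-4 - 24)*(-1/17)) = 1*(-28*(-1/17)) = 1*(28/17) = 28/17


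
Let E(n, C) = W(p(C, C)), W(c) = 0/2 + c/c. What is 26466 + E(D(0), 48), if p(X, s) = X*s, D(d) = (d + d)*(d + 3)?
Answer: 26467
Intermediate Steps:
D(d) = 2*d*(3 + d) (D(d) = (2*d)*(3 + d) = 2*d*(3 + d))
W(c) = 1 (W(c) = 0*(1/2) + 1 = 0 + 1 = 1)
E(n, C) = 1
26466 + E(D(0), 48) = 26466 + 1 = 26467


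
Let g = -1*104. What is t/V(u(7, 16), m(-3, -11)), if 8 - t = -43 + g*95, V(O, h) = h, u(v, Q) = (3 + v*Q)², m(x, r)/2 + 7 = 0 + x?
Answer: -9931/20 ≈ -496.55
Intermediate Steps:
g = -104
m(x, r) = -14 + 2*x (m(x, r) = -14 + 2*(0 + x) = -14 + 2*x)
u(v, Q) = (3 + Q*v)²
t = 9931 (t = 8 - (-43 - 104*95) = 8 - (-43 - 9880) = 8 - 1*(-9923) = 8 + 9923 = 9931)
t/V(u(7, 16), m(-3, -11)) = 9931/(-14 + 2*(-3)) = 9931/(-14 - 6) = 9931/(-20) = 9931*(-1/20) = -9931/20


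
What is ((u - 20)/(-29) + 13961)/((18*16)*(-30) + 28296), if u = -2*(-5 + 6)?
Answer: 404891/570024 ≈ 0.71031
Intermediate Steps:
u = -2 (u = -2*1 = -2)
((u - 20)/(-29) + 13961)/((18*16)*(-30) + 28296) = ((-2 - 20)/(-29) + 13961)/((18*16)*(-30) + 28296) = (-1/29*(-22) + 13961)/(288*(-30) + 28296) = (22/29 + 13961)/(-8640 + 28296) = (404891/29)/19656 = (404891/29)*(1/19656) = 404891/570024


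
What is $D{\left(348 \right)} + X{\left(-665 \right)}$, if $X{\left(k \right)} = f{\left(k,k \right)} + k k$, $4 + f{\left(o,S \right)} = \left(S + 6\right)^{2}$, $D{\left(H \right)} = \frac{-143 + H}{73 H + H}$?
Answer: $\frac{22571679709}{25752} \approx 8.765 \cdot 10^{5}$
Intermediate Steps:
$D{\left(H \right)} = \frac{-143 + H}{74 H}$
$f{\left(o,S \right)} = -4 + \left(6 + S\right)^{2}$ ($f{\left(o,S \right)} = -4 + \left(S + 6\right)^{2} = -4 + \left(6 + S\right)^{2}$)
$X{\left(k \right)} = -4 + k^{2} + \left(6 + k\right)^{2}$ ($X{\left(k \right)} = \left(-4 + \left(6 + k\right)^{2}\right) + k k = \left(-4 + \left(6 + k\right)^{2}\right) + k^{2} = -4 + k^{2} + \left(6 + k\right)^{2}$)
$D{\left(348 \right)} + X{\left(-665 \right)} = \frac{-143 + 348}{74 \cdot 348} + \left(-4 + \left(-665\right)^{2} + \left(6 - 665\right)^{2}\right) = \frac{1}{74} \cdot \frac{1}{348} \cdot 205 + \left(-4 + 442225 + \left(-659\right)^{2}\right) = \frac{205}{25752} + \left(-4 + 442225 + 434281\right) = \frac{205}{25752} + 876502 = \frac{22571679709}{25752}$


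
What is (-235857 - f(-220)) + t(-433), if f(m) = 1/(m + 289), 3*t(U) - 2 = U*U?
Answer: -11961841/69 ≈ -1.7336e+5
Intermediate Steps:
t(U) = ⅔ + U²/3 (t(U) = ⅔ + (U*U)/3 = ⅔ + U²/3)
f(m) = 1/(289 + m)
(-235857 - f(-220)) + t(-433) = (-235857 - 1/(289 - 220)) + (⅔ + (⅓)*(-433)²) = (-235857 - 1/69) + (⅔ + (⅓)*187489) = (-235857 - 1*1/69) + (⅔ + 187489/3) = (-235857 - 1/69) + 62497 = -16274134/69 + 62497 = -11961841/69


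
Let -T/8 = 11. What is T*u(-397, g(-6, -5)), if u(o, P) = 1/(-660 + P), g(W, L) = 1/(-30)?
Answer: 2640/19801 ≈ 0.13333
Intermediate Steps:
g(W, L) = -1/30
T = -88 (T = -8*11 = -88)
T*u(-397, g(-6, -5)) = -88/(-660 - 1/30) = -88/(-19801/30) = -88*(-30/19801) = 2640/19801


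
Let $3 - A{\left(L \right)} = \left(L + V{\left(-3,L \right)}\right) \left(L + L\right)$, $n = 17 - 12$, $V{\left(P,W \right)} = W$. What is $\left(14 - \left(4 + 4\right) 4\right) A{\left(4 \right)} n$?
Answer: $5490$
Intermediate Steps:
$n = 5$ ($n = 17 - 12 = 5$)
$A{\left(L \right)} = 3 - 4 L^{2}$ ($A{\left(L \right)} = 3 - \left(L + L\right) \left(L + L\right) = 3 - 2 L 2 L = 3 - 4 L^{2}$)
$\left(14 - \left(4 + 4\right) 4\right) A{\left(4 \right)} n = \left(14 - \left(4 + 4\right) 4\right) \left(3 - 4 \cdot 4^{2}\right) 5 = \left(14 - 8 \cdot 4\right) \left(3 - 64\right) 5 = \left(14 - 32\right) \left(3 - 64\right) 5 = \left(14 - 32\right) \left(-61\right) 5 = \left(-18\right) \left(-61\right) 5 = 1098 \cdot 5 = 5490$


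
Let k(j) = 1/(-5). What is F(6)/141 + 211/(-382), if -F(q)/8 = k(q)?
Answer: -145699/269310 ≈ -0.54101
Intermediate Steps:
k(j) = -⅕
F(q) = 8/5 (F(q) = -8*(-⅕) = 8/5)
F(6)/141 + 211/(-382) = (8/5)/141 + 211/(-382) = (8/5)*(1/141) + 211*(-1/382) = 8/705 - 211/382 = -145699/269310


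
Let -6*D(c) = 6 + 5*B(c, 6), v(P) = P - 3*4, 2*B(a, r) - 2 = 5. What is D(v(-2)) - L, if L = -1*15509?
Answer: 186061/12 ≈ 15505.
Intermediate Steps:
B(a, r) = 7/2 (B(a, r) = 1 + (½)*5 = 1 + 5/2 = 7/2)
v(P) = -12 + P (v(P) = P - 12 = -12 + P)
D(c) = -47/12 (D(c) = -(6 + 5*(7/2))/6 = -(6 + 35/2)/6 = -⅙*47/2 = -47/12)
L = -15509
D(v(-2)) - L = -47/12 - 1*(-15509) = -47/12 + 15509 = 186061/12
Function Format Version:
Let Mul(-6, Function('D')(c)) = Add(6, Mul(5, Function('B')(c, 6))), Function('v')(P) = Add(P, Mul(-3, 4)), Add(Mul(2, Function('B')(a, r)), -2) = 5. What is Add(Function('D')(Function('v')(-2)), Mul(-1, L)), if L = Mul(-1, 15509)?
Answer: Rational(186061, 12) ≈ 15505.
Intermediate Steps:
Function('B')(a, r) = Rational(7, 2) (Function('B')(a, r) = Add(1, Mul(Rational(1, 2), 5)) = Add(1, Rational(5, 2)) = Rational(7, 2))
Function('v')(P) = Add(-12, P) (Function('v')(P) = Add(P, -12) = Add(-12, P))
Function('D')(c) = Rational(-47, 12) (Function('D')(c) = Mul(Rational(-1, 6), Add(6, Mul(5, Rational(7, 2)))) = Mul(Rational(-1, 6), Add(6, Rational(35, 2))) = Mul(Rational(-1, 6), Rational(47, 2)) = Rational(-47, 12))
L = -15509
Add(Function('D')(Function('v')(-2)), Mul(-1, L)) = Add(Rational(-47, 12), Mul(-1, -15509)) = Add(Rational(-47, 12), 15509) = Rational(186061, 12)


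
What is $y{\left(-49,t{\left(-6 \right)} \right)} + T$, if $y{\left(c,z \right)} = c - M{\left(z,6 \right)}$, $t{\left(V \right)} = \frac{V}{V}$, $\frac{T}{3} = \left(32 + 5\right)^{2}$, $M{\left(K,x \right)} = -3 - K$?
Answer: $4062$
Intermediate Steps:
$T = 4107$ ($T = 3 \left(32 + 5\right)^{2} = 3 \cdot 37^{2} = 3 \cdot 1369 = 4107$)
$t{\left(V \right)} = 1$
$y{\left(c,z \right)} = 3 + c + z$ ($y{\left(c,z \right)} = c - \left(-3 - z\right) = c + \left(3 + z\right) = 3 + c + z$)
$y{\left(-49,t{\left(-6 \right)} \right)} + T = \left(3 - 49 + 1\right) + 4107 = -45 + 4107 = 4062$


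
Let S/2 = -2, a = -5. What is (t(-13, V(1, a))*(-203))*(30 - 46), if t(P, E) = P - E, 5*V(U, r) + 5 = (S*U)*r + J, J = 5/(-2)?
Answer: -50344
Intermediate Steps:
S = -4 (S = 2*(-2) = -4)
J = -5/2 (J = 5*(-1/2) = -5/2 ≈ -2.5000)
V(U, r) = -3/2 - 4*U*r/5 (V(U, r) = -1 + ((-4*U)*r - 5/2)/5 = -1 + (-4*U*r - 5/2)/5 = -1 + (-5/2 - 4*U*r)/5 = -1 + (-1/2 - 4*U*r/5) = -3/2 - 4*U*r/5)
(t(-13, V(1, a))*(-203))*(30 - 46) = ((-13 - (-3/2 - 4/5*1*(-5)))*(-203))*(30 - 46) = ((-13 - (-3/2 + 4))*(-203))*(-16) = ((-13 - 1*5/2)*(-203))*(-16) = ((-13 - 5/2)*(-203))*(-16) = -31/2*(-203)*(-16) = (6293/2)*(-16) = -50344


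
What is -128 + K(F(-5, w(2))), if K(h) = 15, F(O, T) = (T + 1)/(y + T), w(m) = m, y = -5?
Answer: -113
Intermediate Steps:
F(O, T) = (1 + T)/(-5 + T) (F(O, T) = (T + 1)/(-5 + T) = (1 + T)/(-5 + T))
-128 + K(F(-5, w(2))) = -128 + 15 = -113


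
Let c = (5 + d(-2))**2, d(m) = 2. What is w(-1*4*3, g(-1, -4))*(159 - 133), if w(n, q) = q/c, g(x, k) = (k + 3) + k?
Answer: -130/49 ≈ -2.6531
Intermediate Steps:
g(x, k) = 3 + 2*k (g(x, k) = (3 + k) + k = 3 + 2*k)
c = 49 (c = (5 + 2)**2 = 7**2 = 49)
w(n, q) = q/49
w(-1*4*3, g(-1, -4))*(159 - 133) = ((3 + 2*(-4))/49)*(159 - 133) = ((3 - 8)/49)*26 = ((1/49)*(-5))*26 = -5/49*26 = -130/49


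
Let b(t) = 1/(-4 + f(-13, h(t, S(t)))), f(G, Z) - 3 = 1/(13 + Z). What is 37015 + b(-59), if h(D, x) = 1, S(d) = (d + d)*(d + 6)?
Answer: 481181/13 ≈ 37014.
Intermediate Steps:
S(d) = 2*d*(6 + d) (S(d) = (2*d)*(6 + d) = 2*d*(6 + d))
f(G, Z) = 3 + 1/(13 + Z)
b(t) = -14/13 (b(t) = 1/(-4 + (40 + 3*1)/(13 + 1)) = 1/(-4 + (40 + 3)/14) = 1/(-4 + (1/14)*43) = 1/(-4 + 43/14) = 1/(-13/14) = -14/13)
37015 + b(-59) = 37015 - 14/13 = 481181/13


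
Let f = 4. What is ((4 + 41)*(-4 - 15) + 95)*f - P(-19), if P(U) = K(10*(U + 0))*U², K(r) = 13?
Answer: -7733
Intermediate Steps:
P(U) = 13*U²
((4 + 41)*(-4 - 15) + 95)*f - P(-19) = ((4 + 41)*(-4 - 15) + 95)*4 - 13*(-19)² = (45*(-19) + 95)*4 - 13*361 = (-855 + 95)*4 - 1*4693 = -760*4 - 4693 = -3040 - 4693 = -7733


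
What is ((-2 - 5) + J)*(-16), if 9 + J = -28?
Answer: 704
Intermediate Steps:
J = -37 (J = -9 - 28 = -37)
((-2 - 5) + J)*(-16) = ((-2 - 5) - 37)*(-16) = (-7 - 37)*(-16) = -44*(-16) = 704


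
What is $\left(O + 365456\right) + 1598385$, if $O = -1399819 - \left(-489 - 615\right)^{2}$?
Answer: $-654794$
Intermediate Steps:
$O = -2618635$ ($O = -1399819 - \left(-1104\right)^{2} = -1399819 - 1218816 = -2618635$)
$\left(O + 365456\right) + 1598385 = \left(-2618635 + 365456\right) + 1598385 = -2253179 + 1598385 = -654794$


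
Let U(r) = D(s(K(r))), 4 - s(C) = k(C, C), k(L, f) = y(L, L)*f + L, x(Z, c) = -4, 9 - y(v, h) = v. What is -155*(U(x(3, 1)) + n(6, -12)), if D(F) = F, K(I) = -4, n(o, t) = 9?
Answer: -10695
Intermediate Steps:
y(v, h) = 9 - v
k(L, f) = L + f*(9 - L) (k(L, f) = (9 - L)*f + L = f*(9 - L) + L = L + f*(9 - L))
s(C) = 4 - C + C*(-9 + C) (s(C) = 4 - (C - C*(-9 + C)) = 4 + (-C + C*(-9 + C)) = 4 - C + C*(-9 + C))
U(r) = 60 (U(r) = 4 - 1*(-4) - 4*(-9 - 4) = 4 + 4 - 4*(-13) = 4 + 4 + 52 = 60)
-155*(U(x(3, 1)) + n(6, -12)) = -155*(60 + 9) = -155*69 = -10695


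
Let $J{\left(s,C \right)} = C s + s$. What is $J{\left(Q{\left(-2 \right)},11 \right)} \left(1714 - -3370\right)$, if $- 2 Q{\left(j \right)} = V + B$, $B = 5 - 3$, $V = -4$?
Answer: $61008$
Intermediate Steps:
$B = 2$ ($B = 5 - 3 = 2$)
$Q{\left(j \right)} = 1$ ($Q{\left(j \right)} = - \frac{-4 + 2}{2} = \left(- \frac{1}{2}\right) \left(-2\right) = 1$)
$J{\left(s,C \right)} = s + C s$
$J{\left(Q{\left(-2 \right)},11 \right)} \left(1714 - -3370\right) = 1 \left(1 + 11\right) \left(1714 - -3370\right) = 1 \cdot 12 \left(1714 + 3370\right) = 12 \cdot 5084 = 61008$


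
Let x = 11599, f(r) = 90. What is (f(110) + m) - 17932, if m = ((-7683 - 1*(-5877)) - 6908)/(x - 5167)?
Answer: -57384229/3216 ≈ -17843.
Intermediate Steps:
m = -4357/3216 (m = ((-7683 - 1*(-5877)) - 6908)/(11599 - 5167) = ((-7683 + 5877) - 6908)/6432 = (-1806 - 6908)*(1/6432) = -8714*1/6432 = -4357/3216 ≈ -1.3548)
(f(110) + m) - 17932 = (90 - 4357/3216) - 17932 = 285083/3216 - 17932 = -57384229/3216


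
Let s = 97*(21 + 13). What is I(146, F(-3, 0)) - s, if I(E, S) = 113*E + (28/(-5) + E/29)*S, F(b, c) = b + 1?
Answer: 1914164/145 ≈ 13201.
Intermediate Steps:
s = 3298 (s = 97*34 = 3298)
F(b, c) = 1 + b
I(E, S) = 113*E + S*(-28/5 + E/29) (I(E, S) = 113*E + (28*(-⅕) + E*(1/29))*S = 113*E + (-28/5 + E/29)*S = 113*E + S*(-28/5 + E/29))
I(146, F(-3, 0)) - s = (113*146 - 28*(1 - 3)/5 + (1/29)*146*(1 - 3)) - 1*3298 = (16498 - 28/5*(-2) + (1/29)*146*(-2)) - 3298 = (16498 + 56/5 - 292/29) - 3298 = 2392374/145 - 3298 = 1914164/145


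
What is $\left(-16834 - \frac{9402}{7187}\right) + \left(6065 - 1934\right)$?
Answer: $- \frac{91305863}{7187} \approx -12704.0$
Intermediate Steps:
$\left(-16834 - \frac{9402}{7187}\right) + \left(6065 - 1934\right) = \left(-16834 - \frac{9402}{7187}\right) + 4131 = - \frac{120995360}{7187} + 4131 = - \frac{91305863}{7187}$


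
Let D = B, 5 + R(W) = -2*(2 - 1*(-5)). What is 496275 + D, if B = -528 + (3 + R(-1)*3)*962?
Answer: 443799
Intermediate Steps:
R(W) = -19 (R(W) = -5 - 2*(2 - 1*(-5)) = -5 - 2*(2 + 5) = -5 - 2*7 = -5 - 14 = -19)
B = -52476 (B = -528 + (3 - 19*3)*962 = -528 + (3 - 57)*962 = -528 - 54*962 = -528 - 51948 = -52476)
D = -52476
496275 + D = 496275 - 52476 = 443799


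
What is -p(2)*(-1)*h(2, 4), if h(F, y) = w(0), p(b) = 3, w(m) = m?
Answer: 0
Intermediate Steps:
h(F, y) = 0
-p(2)*(-1)*h(2, 4) = -3*(-1)*0 = -(-3)*0 = -1*0 = 0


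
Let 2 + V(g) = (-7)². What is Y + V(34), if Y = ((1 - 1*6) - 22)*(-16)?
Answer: 479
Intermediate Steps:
V(g) = 47 (V(g) = -2 + (-7)² = -2 + 49 = 47)
Y = 432 (Y = ((1 - 6) - 22)*(-16) = (-5 - 22)*(-16) = -27*(-16) = 432)
Y + V(34) = 432 + 47 = 479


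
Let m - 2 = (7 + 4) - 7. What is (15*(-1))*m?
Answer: -90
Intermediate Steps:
m = 6 (m = 2 + ((7 + 4) - 7) = 2 + (11 - 7) = 2 + 4 = 6)
(15*(-1))*m = (15*(-1))*6 = -15*6 = -90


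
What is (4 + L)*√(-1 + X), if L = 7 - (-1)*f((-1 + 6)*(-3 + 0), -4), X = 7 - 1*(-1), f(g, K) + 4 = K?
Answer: 3*√7 ≈ 7.9373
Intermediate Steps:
f(g, K) = -4 + K
X = 8 (X = 7 + 1 = 8)
L = -1 (L = 7 - (-1)*(-4 - 4) = 7 - (-1)*(-8) = 7 - 1*8 = 7 - 8 = -1)
(4 + L)*√(-1 + X) = (4 - 1)*√(-1 + 8) = 3*√7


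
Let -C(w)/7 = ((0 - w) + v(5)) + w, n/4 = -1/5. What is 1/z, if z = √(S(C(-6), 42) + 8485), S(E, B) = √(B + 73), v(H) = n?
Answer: (8485 + √115)^(-½) ≈ 0.010849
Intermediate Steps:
n = -⅘ (n = 4*(-1/5) = 4*(-1*⅕) = 4*(-⅕) = -⅘ ≈ -0.80000)
v(H) = -⅘
C(w) = 28/5 (C(w) = -7*(((0 - w) - ⅘) + w) = -7*((-w - ⅘) + w) = -7*((-⅘ - w) + w) = -7*(-⅘) = 28/5)
S(E, B) = √(73 + B)
z = √(8485 + √115) (z = √(√(73 + 42) + 8485) = √(√115 + 8485) = √(8485 + √115) ≈ 92.172)
1/z = 1/(√(8485 + √115)) = (8485 + √115)^(-½)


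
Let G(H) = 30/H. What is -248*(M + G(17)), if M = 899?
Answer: -3797624/17 ≈ -2.2339e+5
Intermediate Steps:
-248*(M + G(17)) = -248*(899 + 30/17) = -248*15313/17 = -3797624/17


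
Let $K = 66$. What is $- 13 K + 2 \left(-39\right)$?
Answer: $-936$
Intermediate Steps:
$- 13 K + 2 \left(-39\right) = \left(-13\right) 66 + 2 \left(-39\right) = -858 - 78 = -936$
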